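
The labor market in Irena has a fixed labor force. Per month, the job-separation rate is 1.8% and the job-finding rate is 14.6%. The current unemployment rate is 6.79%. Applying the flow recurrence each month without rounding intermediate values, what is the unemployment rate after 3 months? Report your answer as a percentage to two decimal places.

With a fixed labor force, u_{t+1} = u_t + s·(1−u_t) − f·u_t = u_t·(1−s−f) + s.
Here 1−s−f = 0.836 and s = 0.018.
u_1 = 0.067900 × 0.836 + 0.018 = 0.074764.
u_2 = 0.074764 × 0.836 + 0.018 = 0.080503.
u_3 = 0.080503 × 0.836 + 0.018 = 0.085301.

Unemployment rate after three months ≈ 8.53%.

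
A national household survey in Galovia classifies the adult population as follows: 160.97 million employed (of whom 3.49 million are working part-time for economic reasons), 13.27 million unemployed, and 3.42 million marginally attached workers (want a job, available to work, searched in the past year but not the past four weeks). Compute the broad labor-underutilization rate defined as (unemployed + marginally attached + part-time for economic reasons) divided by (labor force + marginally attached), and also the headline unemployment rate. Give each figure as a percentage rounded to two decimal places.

Labor force = 160.97 + 13.27 = 174.24 million.
Numerator = 13.27 + 3.42 + 3.49 = 20.18 million.
Denominator = 174.24 + 3.42 = 177.66 million.
Broad rate = 20.18 / 177.66 = 11.36%.
Headline unemployment rate = 13.27 / 174.24 = 7.62%.

Broad underutilization rate ≈ 11.36%; headline unemployment rate ≈ 7.62%.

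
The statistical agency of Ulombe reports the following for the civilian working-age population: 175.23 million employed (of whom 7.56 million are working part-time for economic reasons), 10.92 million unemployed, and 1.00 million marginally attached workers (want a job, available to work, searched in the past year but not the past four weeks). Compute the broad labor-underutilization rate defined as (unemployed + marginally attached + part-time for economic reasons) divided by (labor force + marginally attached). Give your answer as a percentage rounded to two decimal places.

Broad underutilization rate ≈ 10.41%.

Labor force = 175.23 + 10.92 = 186.15 million.
Numerator = 10.92 + 1.00 + 7.56 = 19.48 million.
Denominator = 186.15 + 1.00 = 187.15 million.
Broad rate = 19.48 / 187.15 = 10.41%.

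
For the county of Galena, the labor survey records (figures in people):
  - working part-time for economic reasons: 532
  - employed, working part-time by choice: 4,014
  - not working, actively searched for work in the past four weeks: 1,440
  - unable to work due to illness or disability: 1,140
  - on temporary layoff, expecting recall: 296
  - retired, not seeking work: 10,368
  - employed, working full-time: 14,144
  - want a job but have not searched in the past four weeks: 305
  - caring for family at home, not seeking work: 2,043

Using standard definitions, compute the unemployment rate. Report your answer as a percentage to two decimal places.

Unemployment rate ≈ 8.50%.

Employed = 532 + 4,014 + 14,144 = 18,690 (anyone who worked, including part-time for economic reasons, counts as employed).
Unemployed = 1,440 + 296 = 1,736 (jobless and actively searching, or on temporary layoff).
Labor force = 18,690 + 1,736 = 20,426.
Unemployment rate = 1,736 / 20,426 = 8.50%.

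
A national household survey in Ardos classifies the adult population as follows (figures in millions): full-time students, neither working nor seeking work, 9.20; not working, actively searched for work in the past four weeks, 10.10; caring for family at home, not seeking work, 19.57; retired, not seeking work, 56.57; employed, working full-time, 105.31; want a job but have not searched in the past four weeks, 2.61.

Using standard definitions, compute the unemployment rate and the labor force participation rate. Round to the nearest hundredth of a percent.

Employed = 105.31 million.
Unemployed = 10.10 million.
Labor force = 105.31 + 10.10 = 115.41 million.
Not in labor force = 9.20 + 19.57 + 56.57 + 2.61 = 87.95 million (those not working and not actively searching are outside the labor force — including those who want a job but have given up searching).
Civilian working-age population = 115.41 + 87.95 = 203.36 million.
Unemployment rate = 10.10 / 115.41 = 8.75%.
Labor force participation rate = 115.41 / 203.36 = 56.75%.

Unemployment rate ≈ 8.75%; labor force participation rate ≈ 56.75%.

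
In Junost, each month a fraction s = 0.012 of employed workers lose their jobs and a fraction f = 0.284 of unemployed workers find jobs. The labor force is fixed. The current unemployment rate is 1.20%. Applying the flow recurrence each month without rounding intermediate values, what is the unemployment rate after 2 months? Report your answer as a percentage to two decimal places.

Unemployment rate after two months ≈ 2.64%.

With a fixed labor force, u_{t+1} = u_t + s·(1−u_t) − f·u_t = u_t·(1−s−f) + s.
Here 1−s−f = 0.704 and s = 0.012.
u_1 = 0.012000 × 0.704 + 0.012 = 0.020448.
u_2 = 0.020448 × 0.704 + 0.012 = 0.026395.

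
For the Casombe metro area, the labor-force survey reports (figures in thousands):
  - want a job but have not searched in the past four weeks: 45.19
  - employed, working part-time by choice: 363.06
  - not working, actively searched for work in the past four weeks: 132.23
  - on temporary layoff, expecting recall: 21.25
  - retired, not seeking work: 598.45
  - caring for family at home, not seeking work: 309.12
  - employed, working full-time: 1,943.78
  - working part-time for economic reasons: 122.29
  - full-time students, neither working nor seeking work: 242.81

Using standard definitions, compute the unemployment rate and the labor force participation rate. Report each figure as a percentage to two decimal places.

Unemployment rate ≈ 5.94%; labor force participation rate ≈ 68.36%.

Employed = 363.06 + 1,943.78 + 122.29 = 2,429.13 thousand (anyone who worked, including part-time for economic reasons, counts as employed).
Unemployed = 132.23 + 21.25 = 153.48 thousand (jobless and actively searching, or on temporary layoff).
Labor force = 2,429.13 + 153.48 = 2,582.61 thousand.
Not in labor force = 45.19 + 598.45 + 309.12 + 242.81 = 1,195.57 thousand (those not working and not actively searching are outside the labor force — including those who want a job but have given up searching).
Civilian working-age population = 2,582.61 + 1,195.57 = 3,778.18 thousand.
Unemployment rate = 153.48 / 2,582.61 = 5.94%.
Labor force participation rate = 2,582.61 / 3,778.18 = 68.36%.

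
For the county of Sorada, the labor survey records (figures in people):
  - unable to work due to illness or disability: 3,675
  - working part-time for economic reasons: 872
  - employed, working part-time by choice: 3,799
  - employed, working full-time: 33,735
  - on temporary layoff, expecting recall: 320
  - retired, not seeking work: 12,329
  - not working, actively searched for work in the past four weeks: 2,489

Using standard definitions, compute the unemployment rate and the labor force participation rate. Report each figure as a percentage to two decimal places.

Employed = 872 + 3,799 + 33,735 = 38,406 (anyone who worked, including part-time for economic reasons, counts as employed).
Unemployed = 320 + 2,489 = 2,809 (jobless and actively searching, or on temporary layoff).
Labor force = 38,406 + 2,809 = 41,215.
Not in labor force = 3,675 + 12,329 = 16,004 (those not working and not actively searching are outside the labor force).
Civilian working-age population = 41,215 + 16,004 = 57,219.
Unemployment rate = 2,809 / 41,215 = 6.82%.
Labor force participation rate = 41,215 / 57,219 = 72.03%.

Unemployment rate ≈ 6.82%; labor force participation rate ≈ 72.03%.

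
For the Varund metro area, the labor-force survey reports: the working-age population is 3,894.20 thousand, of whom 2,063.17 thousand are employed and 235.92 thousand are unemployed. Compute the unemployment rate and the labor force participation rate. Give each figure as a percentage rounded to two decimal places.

Labor force = employed + unemployed = 2,063.17 + 235.92 = 2,299.09 thousand.
Unemployment rate = 235.92 / 2,299.09 = 10.26%.
Labor force participation rate = 2,299.09 / 3,894.20 = 59.04%.

Unemployment rate ≈ 10.26%; labor force participation rate ≈ 59.04%.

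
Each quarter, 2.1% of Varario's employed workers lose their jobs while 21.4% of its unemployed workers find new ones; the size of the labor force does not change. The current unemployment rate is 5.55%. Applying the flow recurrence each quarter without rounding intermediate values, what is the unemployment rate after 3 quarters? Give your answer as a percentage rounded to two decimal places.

With a fixed labor force, u_{t+1} = u_t + s·(1−u_t) − f·u_t = u_t·(1−s−f) + s.
Here 1−s−f = 0.765 and s = 0.021.
u_1 = 0.055500 × 0.765 + 0.021 = 0.063458.
u_2 = 0.063458 × 0.765 + 0.021 = 0.069545.
u_3 = 0.069545 × 0.765 + 0.021 = 0.074202.

Unemployment rate after three quarters ≈ 7.42%.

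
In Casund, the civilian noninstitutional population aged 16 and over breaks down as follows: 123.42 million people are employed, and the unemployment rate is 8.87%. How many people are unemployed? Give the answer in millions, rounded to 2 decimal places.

Let U be the number unemployed. The labor force is E + U, and U/(E+U) = 0.0887.
So U = 0.0887 × 123.42 / (1 − 0.0887) = 10.9474 / 0.9113 ≈ 12.01 million.

About 12.01 million are unemployed.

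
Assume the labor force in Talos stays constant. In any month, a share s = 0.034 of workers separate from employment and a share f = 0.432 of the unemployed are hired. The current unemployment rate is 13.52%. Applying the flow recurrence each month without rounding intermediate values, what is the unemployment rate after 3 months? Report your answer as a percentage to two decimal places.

Unemployment rate after three months ≈ 8.24%.

With a fixed labor force, u_{t+1} = u_t + s·(1−u_t) − f·u_t = u_t·(1−s−f) + s.
Here 1−s−f = 0.534 and s = 0.034.
u_1 = 0.135200 × 0.534 + 0.034 = 0.106197.
u_2 = 0.106197 × 0.534 + 0.034 = 0.090709.
u_3 = 0.090709 × 0.534 + 0.034 = 0.082439.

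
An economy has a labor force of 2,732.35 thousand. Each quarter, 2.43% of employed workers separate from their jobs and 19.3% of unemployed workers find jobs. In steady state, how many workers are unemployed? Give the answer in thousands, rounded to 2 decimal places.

About 305.55 thousand are unemployed in steady state.

Steady-state unemployment rate u* = s/(s+f) = 2.43/(2.43+19.3) = 0.111827.
Unemployed = u* × labor force = 0.111827 × 2,732.35 ≈ 305.55 thousand.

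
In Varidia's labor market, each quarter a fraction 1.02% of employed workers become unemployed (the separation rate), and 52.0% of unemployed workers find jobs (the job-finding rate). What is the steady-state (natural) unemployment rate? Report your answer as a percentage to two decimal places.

At steady state the flows balance: s·E = f·U, so U/(E+U) = s/(s+f).
u* = 1.02 / (1.02 + 52.0) = 1.02 / 53.02 = 1.92%.

Steady-state unemployment rate ≈ 1.92%.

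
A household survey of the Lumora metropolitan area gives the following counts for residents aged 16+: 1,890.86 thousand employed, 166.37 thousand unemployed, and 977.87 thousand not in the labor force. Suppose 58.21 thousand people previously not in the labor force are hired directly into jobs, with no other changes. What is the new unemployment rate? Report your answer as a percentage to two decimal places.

Initially, labor force = 1,890.86 + 166.37 = 2,057.23 thousand, so u = 166.37/2,057.23 = 8.09%.
After the change, employed and labor force both rise by 58.21; unemployed unchanged → E = 1,949.07, U = 166.37, labor force = 2,115.44 thousand.
New unemployment rate = 166.37 / 2,115.44 = 7.86%.

New unemployment rate ≈ 7.86%.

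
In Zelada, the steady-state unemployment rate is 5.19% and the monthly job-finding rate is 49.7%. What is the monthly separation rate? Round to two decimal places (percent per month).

Separation rate ≈ 2.72% per month.

From u* = s/(s+f): s = u·f/(1−u).
s = 0.0519 × 49.7 / (1 − 0.0519) = 2.5794 / 0.9481 ≈ 2.72% per month.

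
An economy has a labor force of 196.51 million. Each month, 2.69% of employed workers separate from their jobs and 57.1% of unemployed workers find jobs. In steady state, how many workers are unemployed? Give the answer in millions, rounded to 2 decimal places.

Steady-state unemployment rate u* = s/(s+f) = 2.69/(2.69+57.1) = 0.044991.
Unemployed = u* × labor force = 0.044991 × 196.51 ≈ 8.84 million.

About 8.84 million are unemployed in steady state.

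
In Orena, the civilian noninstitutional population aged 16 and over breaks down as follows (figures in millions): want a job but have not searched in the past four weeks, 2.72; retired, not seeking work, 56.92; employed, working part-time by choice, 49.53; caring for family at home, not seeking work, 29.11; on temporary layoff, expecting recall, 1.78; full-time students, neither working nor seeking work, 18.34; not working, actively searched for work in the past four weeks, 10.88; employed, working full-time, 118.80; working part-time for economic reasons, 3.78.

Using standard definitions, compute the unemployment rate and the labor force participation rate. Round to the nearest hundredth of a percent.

Employed = 49.53 + 118.80 + 3.78 = 172.11 million (anyone who worked, including part-time for economic reasons, counts as employed).
Unemployed = 1.78 + 10.88 = 12.66 million (jobless and actively searching, or on temporary layoff).
Labor force = 172.11 + 12.66 = 184.77 million.
Not in labor force = 2.72 + 56.92 + 29.11 + 18.34 = 107.09 million (those not working and not actively searching are outside the labor force — including those who want a job but have given up searching).
Civilian working-age population = 184.77 + 107.09 = 291.86 million.
Unemployment rate = 12.66 / 184.77 = 6.85%.
Labor force participation rate = 184.77 / 291.86 = 63.31%.

Unemployment rate ≈ 6.85%; labor force participation rate ≈ 63.31%.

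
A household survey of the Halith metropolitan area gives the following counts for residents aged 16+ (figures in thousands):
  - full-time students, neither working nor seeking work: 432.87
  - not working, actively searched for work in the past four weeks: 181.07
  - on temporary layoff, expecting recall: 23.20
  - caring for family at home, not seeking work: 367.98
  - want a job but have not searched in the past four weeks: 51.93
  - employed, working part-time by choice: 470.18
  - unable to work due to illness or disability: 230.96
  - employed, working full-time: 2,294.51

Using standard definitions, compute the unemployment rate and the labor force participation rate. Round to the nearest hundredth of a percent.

Unemployment rate ≈ 6.88%; labor force participation rate ≈ 73.26%.

Employed = 470.18 + 2,294.51 = 2,764.69 thousand.
Unemployed = 181.07 + 23.20 = 204.27 thousand (jobless and actively searching, or on temporary layoff).
Labor force = 2,764.69 + 204.27 = 2,968.96 thousand.
Not in labor force = 432.87 + 367.98 + 51.93 + 230.96 = 1,083.74 thousand (those not working and not actively searching are outside the labor force — including those who want a job but have given up searching).
Civilian working-age population = 2,968.96 + 1,083.74 = 4,052.70 thousand.
Unemployment rate = 204.27 / 2,968.96 = 6.88%.
Labor force participation rate = 2,968.96 / 4,052.70 = 73.26%.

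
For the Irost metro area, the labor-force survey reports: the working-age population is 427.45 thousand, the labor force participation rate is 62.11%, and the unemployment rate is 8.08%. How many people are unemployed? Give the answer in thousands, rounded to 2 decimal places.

About 21.45 thousand are unemployed.

Labor force = 0.6211 × 427.45 = 265.49 thousand.
Unemployed = 0.0808 × 265.49 ≈ 21.45 thousand.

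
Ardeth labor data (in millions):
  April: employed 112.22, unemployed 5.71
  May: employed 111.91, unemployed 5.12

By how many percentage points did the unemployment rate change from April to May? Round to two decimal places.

April: labor force = 112.22 + 5.71 = 117.93; u = 5.71/117.93 = 4.84%.
May: labor force = 111.91 + 5.12 = 117.03; u = 5.12/117.03 = 4.37%.
Change = 4.37% − 4.84% = −0.47 pp.

The unemployment rate changed by −0.47 percentage points.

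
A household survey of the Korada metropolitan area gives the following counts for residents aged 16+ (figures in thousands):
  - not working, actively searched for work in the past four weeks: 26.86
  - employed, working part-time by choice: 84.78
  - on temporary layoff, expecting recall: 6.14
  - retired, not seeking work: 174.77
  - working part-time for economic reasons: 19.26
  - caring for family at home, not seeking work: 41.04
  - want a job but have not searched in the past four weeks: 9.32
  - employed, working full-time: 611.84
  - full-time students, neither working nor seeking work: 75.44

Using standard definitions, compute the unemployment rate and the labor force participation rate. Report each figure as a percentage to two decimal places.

Unemployment rate ≈ 4.41%; labor force participation rate ≈ 71.36%.

Employed = 84.78 + 19.26 + 611.84 = 715.88 thousand (anyone who worked, including part-time for economic reasons, counts as employed).
Unemployed = 26.86 + 6.14 = 33.00 thousand (jobless and actively searching, or on temporary layoff).
Labor force = 715.88 + 33.00 = 748.88 thousand.
Not in labor force = 174.77 + 41.04 + 9.32 + 75.44 = 300.57 thousand (those not working and not actively searching are outside the labor force — including those who want a job but have given up searching).
Civilian working-age population = 748.88 + 300.57 = 1,049.45 thousand.
Unemployment rate = 33.00 / 748.88 = 4.41%.
Labor force participation rate = 748.88 / 1,049.45 = 71.36%.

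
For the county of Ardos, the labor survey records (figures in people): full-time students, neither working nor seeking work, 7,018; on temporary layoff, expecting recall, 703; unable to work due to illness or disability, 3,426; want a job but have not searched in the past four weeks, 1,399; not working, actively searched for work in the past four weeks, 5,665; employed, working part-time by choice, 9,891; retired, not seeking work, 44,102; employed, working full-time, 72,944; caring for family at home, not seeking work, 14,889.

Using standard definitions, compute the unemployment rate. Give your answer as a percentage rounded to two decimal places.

Unemployment rate ≈ 7.14%.

Employed = 9,891 + 72,944 = 82,835.
Unemployed = 703 + 5,665 = 6,368 (jobless and actively searching, or on temporary layoff).
Labor force = 82,835 + 6,368 = 89,203.
Unemployment rate = 6,368 / 89,203 = 7.14%.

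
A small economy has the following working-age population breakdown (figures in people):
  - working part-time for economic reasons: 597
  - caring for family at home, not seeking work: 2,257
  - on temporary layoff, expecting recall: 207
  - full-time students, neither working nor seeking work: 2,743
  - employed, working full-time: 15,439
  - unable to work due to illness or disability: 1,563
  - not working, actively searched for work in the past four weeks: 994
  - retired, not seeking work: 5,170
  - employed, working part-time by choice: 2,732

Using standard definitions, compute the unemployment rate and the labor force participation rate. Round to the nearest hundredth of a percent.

Employed = 597 + 15,439 + 2,732 = 18,768 (anyone who worked, including part-time for economic reasons, counts as employed).
Unemployed = 207 + 994 = 1,201 (jobless and actively searching, or on temporary layoff).
Labor force = 18,768 + 1,201 = 19,969.
Not in labor force = 2,257 + 2,743 + 1,563 + 5,170 = 11,733 (those not working and not actively searching are outside the labor force).
Civilian working-age population = 19,969 + 11,733 = 31,702.
Unemployment rate = 1,201 / 19,969 = 6.01%.
Labor force participation rate = 19,969 / 31,702 = 62.99%.

Unemployment rate ≈ 6.01%; labor force participation rate ≈ 62.99%.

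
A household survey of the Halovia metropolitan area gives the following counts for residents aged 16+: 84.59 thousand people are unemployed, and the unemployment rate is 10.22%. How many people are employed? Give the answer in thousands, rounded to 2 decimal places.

About 743.10 thousand are employed.

Labor force = U / u = 84.59 / 0.1022 ≈ 827.69 thousand.
Employed = labor force − unemployed = 827.69 − 84.59 = 743.10 thousand.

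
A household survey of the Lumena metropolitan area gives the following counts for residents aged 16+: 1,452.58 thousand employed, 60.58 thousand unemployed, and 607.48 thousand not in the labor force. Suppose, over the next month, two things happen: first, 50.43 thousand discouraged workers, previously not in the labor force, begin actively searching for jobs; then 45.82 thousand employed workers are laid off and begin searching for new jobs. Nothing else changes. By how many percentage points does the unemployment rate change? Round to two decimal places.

Initially, labor force = 1,452.58 + 60.58 = 1,513.16 thousand, so u = 60.58/1,513.16 = 4.00%.
After the first change, unemployed and labor force both rise by 50.43 → E = 1,452.58, U = 111.01, labor force = 1,563.59 thousand.
After the second change, employed falls and unemployed rises by 45.82; labor force unchanged → E = 1,406.76, U = 156.83, labor force = 1,563.59 thousand.
New unemployment rate = 156.83 / 1,563.59 = 10.03%.
Change = 10.03% − 4.00% = +6.03 percentage points.

The unemployment rate changes by +6.03 percentage points.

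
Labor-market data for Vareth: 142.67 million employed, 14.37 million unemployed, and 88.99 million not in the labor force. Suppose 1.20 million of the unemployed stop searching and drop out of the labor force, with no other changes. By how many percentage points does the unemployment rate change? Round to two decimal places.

Initially, labor force = 142.67 + 14.37 = 157.04 million, so u = 14.37/157.04 = 9.15%.
After the change, unemployed and labor force both fall by 1.20 → E = 142.67, U = 13.17, labor force = 155.84 million.
New unemployment rate = 13.17 / 155.84 = 8.45%.
Change = 8.45% − 9.15% = −0.70 percentage points.

The unemployment rate changes by −0.70 percentage points.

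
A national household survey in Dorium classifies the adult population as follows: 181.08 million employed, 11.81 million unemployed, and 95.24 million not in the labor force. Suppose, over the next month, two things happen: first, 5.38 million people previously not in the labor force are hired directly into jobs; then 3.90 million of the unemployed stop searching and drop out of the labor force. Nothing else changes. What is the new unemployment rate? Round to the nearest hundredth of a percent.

New unemployment rate ≈ 4.07%.

Initially, labor force = 181.08 + 11.81 = 192.89 million, so u = 11.81/192.89 = 6.12%.
After the first change, employed and labor force both rise by 5.38; unemployed unchanged → E = 186.46, U = 11.81, labor force = 198.27 million.
After the second change, unemployed and labor force both fall by 3.90 → E = 186.46, U = 7.91, labor force = 194.37 million.
New unemployment rate = 7.91 / 194.37 = 4.07%.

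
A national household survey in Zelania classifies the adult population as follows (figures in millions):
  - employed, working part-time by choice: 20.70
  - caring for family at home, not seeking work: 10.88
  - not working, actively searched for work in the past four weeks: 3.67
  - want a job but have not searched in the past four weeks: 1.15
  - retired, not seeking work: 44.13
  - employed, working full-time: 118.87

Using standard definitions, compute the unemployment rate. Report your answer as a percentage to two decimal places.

Unemployment rate ≈ 2.56%.

Employed = 20.70 + 118.87 = 139.57 million.
Unemployed = 3.67 million.
Labor force = 139.57 + 3.67 = 143.24 million.
Unemployment rate = 3.67 / 143.24 = 2.56%.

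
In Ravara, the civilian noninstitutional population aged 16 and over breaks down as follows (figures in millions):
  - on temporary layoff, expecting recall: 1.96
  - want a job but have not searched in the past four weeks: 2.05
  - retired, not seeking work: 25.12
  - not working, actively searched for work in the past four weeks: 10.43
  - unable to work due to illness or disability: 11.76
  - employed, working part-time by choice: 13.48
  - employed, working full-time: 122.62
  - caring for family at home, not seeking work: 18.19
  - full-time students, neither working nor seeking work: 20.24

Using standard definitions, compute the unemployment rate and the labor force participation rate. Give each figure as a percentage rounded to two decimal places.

Employed = 13.48 + 122.62 = 136.10 million.
Unemployed = 1.96 + 10.43 = 12.39 million (jobless and actively searching, or on temporary layoff).
Labor force = 136.10 + 12.39 = 148.49 million.
Not in labor force = 2.05 + 25.12 + 11.76 + 18.19 + 20.24 = 77.36 million (those not working and not actively searching are outside the labor force — including those who want a job but have given up searching).
Civilian working-age population = 148.49 + 77.36 = 225.85 million.
Unemployment rate = 12.39 / 148.49 = 8.34%.
Labor force participation rate = 148.49 / 225.85 = 65.75%.

Unemployment rate ≈ 8.34%; labor force participation rate ≈ 65.75%.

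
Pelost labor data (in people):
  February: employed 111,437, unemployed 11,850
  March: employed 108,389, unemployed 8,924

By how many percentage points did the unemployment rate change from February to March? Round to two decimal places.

The unemployment rate changed by −2.00 percentage points.

February: labor force = 111,437 + 11,850 = 123,287; u = 11,850/123,287 = 9.61%.
March: labor force = 108,389 + 8,924 = 117,313; u = 8,924/117,313 = 7.61%.
Change = 7.61% − 9.61% = −2.00 pp.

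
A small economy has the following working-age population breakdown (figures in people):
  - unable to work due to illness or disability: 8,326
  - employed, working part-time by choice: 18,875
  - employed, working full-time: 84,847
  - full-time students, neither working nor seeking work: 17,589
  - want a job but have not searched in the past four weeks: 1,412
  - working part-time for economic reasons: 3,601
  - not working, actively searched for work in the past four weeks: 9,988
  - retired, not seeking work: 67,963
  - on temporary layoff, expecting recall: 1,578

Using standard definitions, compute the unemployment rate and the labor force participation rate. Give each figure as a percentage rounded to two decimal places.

Unemployment rate ≈ 9.73%; labor force participation rate ≈ 55.51%.

Employed = 18,875 + 84,847 + 3,601 = 107,323 (anyone who worked, including part-time for economic reasons, counts as employed).
Unemployed = 9,988 + 1,578 = 11,566 (jobless and actively searching, or on temporary layoff).
Labor force = 107,323 + 11,566 = 118,889.
Not in labor force = 8,326 + 17,589 + 1,412 + 67,963 = 95,290 (those not working and not actively searching are outside the labor force — including those who want a job but have given up searching).
Civilian working-age population = 118,889 + 95,290 = 214,179.
Unemployment rate = 11,566 / 118,889 = 9.73%.
Labor force participation rate = 118,889 / 214,179 = 55.51%.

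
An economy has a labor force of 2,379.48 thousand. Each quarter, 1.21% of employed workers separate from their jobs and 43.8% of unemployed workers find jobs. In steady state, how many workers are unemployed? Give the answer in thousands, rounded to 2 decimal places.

Steady-state unemployment rate u* = s/(s+f) = 1.21/(1.21+43.8) = 0.026883.
Unemployed = u* × labor force = 0.026883 × 2,379.48 ≈ 63.97 thousand.

About 63.97 thousand are unemployed in steady state.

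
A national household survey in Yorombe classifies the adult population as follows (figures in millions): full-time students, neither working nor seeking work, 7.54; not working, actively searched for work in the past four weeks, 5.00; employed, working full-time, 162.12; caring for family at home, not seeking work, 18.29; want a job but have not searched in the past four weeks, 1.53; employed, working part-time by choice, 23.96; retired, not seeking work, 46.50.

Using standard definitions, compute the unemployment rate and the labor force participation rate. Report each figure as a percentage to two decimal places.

Unemployment rate ≈ 2.62%; labor force participation rate ≈ 72.12%.

Employed = 162.12 + 23.96 = 186.08 million.
Unemployed = 5.00 million.
Labor force = 186.08 + 5.00 = 191.08 million.
Not in labor force = 7.54 + 18.29 + 1.53 + 46.50 = 73.86 million (those not working and not actively searching are outside the labor force — including those who want a job but have given up searching).
Civilian working-age population = 191.08 + 73.86 = 264.94 million.
Unemployment rate = 5.00 / 191.08 = 2.62%.
Labor force participation rate = 191.08 / 264.94 = 72.12%.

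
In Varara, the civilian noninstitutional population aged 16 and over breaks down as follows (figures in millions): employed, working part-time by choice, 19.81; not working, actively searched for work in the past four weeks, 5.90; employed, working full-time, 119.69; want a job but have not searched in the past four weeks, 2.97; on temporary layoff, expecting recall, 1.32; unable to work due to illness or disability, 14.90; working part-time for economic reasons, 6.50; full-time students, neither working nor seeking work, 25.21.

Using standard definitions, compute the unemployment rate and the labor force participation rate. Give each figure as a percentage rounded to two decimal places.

Unemployment rate ≈ 4.71%; labor force participation rate ≈ 78.05%.

Employed = 19.81 + 119.69 + 6.50 = 146.00 million (anyone who worked, including part-time for economic reasons, counts as employed).
Unemployed = 5.90 + 1.32 = 7.22 million (jobless and actively searching, or on temporary layoff).
Labor force = 146.00 + 7.22 = 153.22 million.
Not in labor force = 2.97 + 14.90 + 25.21 = 43.08 million (those not working and not actively searching are outside the labor force — including those who want a job but have given up searching).
Civilian working-age population = 153.22 + 43.08 = 196.30 million.
Unemployment rate = 7.22 / 153.22 = 4.71%.
Labor force participation rate = 153.22 / 196.30 = 78.05%.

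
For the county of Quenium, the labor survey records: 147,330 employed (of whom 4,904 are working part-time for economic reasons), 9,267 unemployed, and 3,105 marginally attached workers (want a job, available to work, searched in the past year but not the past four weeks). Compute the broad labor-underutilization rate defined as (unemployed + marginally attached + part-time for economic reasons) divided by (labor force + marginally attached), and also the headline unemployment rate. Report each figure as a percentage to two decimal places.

Broad underutilization rate ≈ 10.82%; headline unemployment rate ≈ 5.92%.

Labor force = 147,330 + 9,267 = 156,597.
Numerator = 9,267 + 3,105 + 4,904 = 17,276.
Denominator = 156,597 + 3,105 = 159,702.
Broad rate = 17,276 / 159,702 = 10.82%.
Headline unemployment rate = 9,267 / 156,597 = 5.92%.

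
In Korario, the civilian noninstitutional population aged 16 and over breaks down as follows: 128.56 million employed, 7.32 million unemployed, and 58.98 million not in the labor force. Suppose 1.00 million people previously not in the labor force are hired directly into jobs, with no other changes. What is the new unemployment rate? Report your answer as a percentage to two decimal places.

New unemployment rate ≈ 5.35%.

Initially, labor force = 128.56 + 7.32 = 135.88 million, so u = 7.32/135.88 = 5.39%.
After the change, employed and labor force both rise by 1.00; unemployed unchanged → E = 129.56, U = 7.32, labor force = 136.88 million.
New unemployment rate = 7.32 / 136.88 = 5.35%.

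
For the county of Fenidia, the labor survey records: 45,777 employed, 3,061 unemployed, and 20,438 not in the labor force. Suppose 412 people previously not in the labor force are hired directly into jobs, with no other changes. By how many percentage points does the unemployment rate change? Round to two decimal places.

Initially, labor force = 45,777 + 3,061 = 48,838, so u = 3,061/48,838 = 6.27%.
After the change, employed and labor force both rise by 412; unemployed unchanged → E = 46,189, U = 3,061, labor force = 49,250.
New unemployment rate = 3,061 / 49,250 = 6.22%.
Change = 6.22% − 6.27% = −0.05 percentage points.

The unemployment rate changes by −0.05 percentage points.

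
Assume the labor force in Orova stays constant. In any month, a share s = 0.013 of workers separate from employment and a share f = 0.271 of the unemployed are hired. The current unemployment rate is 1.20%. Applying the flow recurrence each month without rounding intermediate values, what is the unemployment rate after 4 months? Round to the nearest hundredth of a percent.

Unemployment rate after four months ≈ 3.69%.

With a fixed labor force, u_{t+1} = u_t + s·(1−u_t) − f·u_t = u_t·(1−s−f) + s.
Here 1−s−f = 0.716 and s = 0.013.
u_1 = 0.012000 × 0.716 + 0.013 = 0.021592.
u_2 = 0.021592 × 0.716 + 0.013 = 0.028460.
u_3 = 0.028460 × 0.716 + 0.013 = 0.033377.
u_4 = 0.033377 × 0.716 + 0.013 = 0.036898.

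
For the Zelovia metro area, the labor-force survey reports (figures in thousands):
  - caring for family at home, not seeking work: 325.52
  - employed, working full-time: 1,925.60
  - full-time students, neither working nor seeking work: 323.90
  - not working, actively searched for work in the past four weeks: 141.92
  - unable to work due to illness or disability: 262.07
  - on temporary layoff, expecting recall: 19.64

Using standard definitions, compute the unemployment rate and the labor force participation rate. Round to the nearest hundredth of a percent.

Employed = 1,925.60 thousand.
Unemployed = 141.92 + 19.64 = 161.56 thousand (jobless and actively searching, or on temporary layoff).
Labor force = 1,925.60 + 161.56 = 2,087.16 thousand.
Not in labor force = 325.52 + 323.90 + 262.07 = 911.49 thousand (those not working and not actively searching are outside the labor force).
Civilian working-age population = 2,087.16 + 911.49 = 2,998.65 thousand.
Unemployment rate = 161.56 / 2,087.16 = 7.74%.
Labor force participation rate = 2,087.16 / 2,998.65 = 69.60%.

Unemployment rate ≈ 7.74%; labor force participation rate ≈ 69.60%.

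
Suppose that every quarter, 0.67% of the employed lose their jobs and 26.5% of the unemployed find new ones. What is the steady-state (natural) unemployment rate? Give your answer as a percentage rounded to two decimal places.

Steady-state unemployment rate ≈ 2.47%.

At steady state the flows balance: s·E = f·U, so U/(E+U) = s/(s+f).
u* = 0.67 / (0.67 + 26.5) = 0.67 / 27.17 = 2.47%.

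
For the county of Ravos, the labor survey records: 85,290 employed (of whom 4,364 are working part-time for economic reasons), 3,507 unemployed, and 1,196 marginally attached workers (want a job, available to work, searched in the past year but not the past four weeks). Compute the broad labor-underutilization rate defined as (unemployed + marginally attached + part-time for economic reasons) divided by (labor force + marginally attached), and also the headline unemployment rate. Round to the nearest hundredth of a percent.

Broad underutilization rate ≈ 10.08%; headline unemployment rate ≈ 3.95%.

Labor force = 85,290 + 3,507 = 88,797.
Numerator = 3,507 + 1,196 + 4,364 = 9,067.
Denominator = 88,797 + 1,196 = 89,993.
Broad rate = 9,067 / 89,993 = 10.08%.
Headline unemployment rate = 3,507 / 88,797 = 3.95%.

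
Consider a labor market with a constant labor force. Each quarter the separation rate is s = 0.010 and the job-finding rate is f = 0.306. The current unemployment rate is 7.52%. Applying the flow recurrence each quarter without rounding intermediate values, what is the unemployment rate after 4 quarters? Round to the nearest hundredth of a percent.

With a fixed labor force, u_{t+1} = u_t + s·(1−u_t) − f·u_t = u_t·(1−s−f) + s.
Here 1−s−f = 0.684 and s = 0.010.
u_1 = 0.075200 × 0.684 + 0.010 = 0.061437.
u_2 = 0.061437 × 0.684 + 0.010 = 0.052023.
u_3 = 0.052023 × 0.684 + 0.010 = 0.045584.
u_4 = 0.045584 × 0.684 + 0.010 = 0.041179.

Unemployment rate after four quarters ≈ 4.12%.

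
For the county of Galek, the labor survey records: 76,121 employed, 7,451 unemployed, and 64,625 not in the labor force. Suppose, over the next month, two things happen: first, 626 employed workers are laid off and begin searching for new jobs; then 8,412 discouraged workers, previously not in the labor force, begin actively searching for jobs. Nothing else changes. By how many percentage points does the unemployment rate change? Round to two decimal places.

The unemployment rate changes by +9.01 percentage points.

Initially, labor force = 76,121 + 7,451 = 83,572, so u = 7,451/83,572 = 8.92%.
After the first change, employed falls and unemployed rises by 626; labor force unchanged → E = 75,495, U = 8,077, labor force = 83,572.
After the second change, unemployed and labor force both rise by 8,412 → E = 75,495, U = 16,489, labor force = 91,984.
New unemployment rate = 16,489 / 91,984 = 17.93%.
Change = 17.93% − 8.92% = +9.01 percentage points.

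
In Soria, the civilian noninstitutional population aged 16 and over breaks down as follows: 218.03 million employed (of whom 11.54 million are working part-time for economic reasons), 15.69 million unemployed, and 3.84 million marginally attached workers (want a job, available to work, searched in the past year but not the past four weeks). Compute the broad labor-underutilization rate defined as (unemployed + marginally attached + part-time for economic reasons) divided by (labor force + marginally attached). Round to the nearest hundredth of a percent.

Labor force = 218.03 + 15.69 = 233.72 million.
Numerator = 15.69 + 3.84 + 11.54 = 31.07 million.
Denominator = 233.72 + 3.84 = 237.56 million.
Broad rate = 31.07 / 237.56 = 13.08%.

Broad underutilization rate ≈ 13.08%.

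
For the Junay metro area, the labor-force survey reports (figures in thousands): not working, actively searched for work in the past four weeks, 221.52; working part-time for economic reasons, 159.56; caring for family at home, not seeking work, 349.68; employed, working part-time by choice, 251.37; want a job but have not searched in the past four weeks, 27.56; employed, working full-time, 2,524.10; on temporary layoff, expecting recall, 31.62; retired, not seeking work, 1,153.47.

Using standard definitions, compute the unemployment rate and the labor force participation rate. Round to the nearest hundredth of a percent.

Employed = 159.56 + 251.37 + 2,524.10 = 2,935.03 thousand (anyone who worked, including part-time for economic reasons, counts as employed).
Unemployed = 221.52 + 31.62 = 253.14 thousand (jobless and actively searching, or on temporary layoff).
Labor force = 2,935.03 + 253.14 = 3,188.17 thousand.
Not in labor force = 349.68 + 27.56 + 1,153.47 = 1,530.71 thousand (those not working and not actively searching are outside the labor force — including those who want a job but have given up searching).
Civilian working-age population = 3,188.17 + 1,530.71 = 4,718.88 thousand.
Unemployment rate = 253.14 / 3,188.17 = 7.94%.
Labor force participation rate = 3,188.17 / 4,718.88 = 67.56%.

Unemployment rate ≈ 7.94%; labor force participation rate ≈ 67.56%.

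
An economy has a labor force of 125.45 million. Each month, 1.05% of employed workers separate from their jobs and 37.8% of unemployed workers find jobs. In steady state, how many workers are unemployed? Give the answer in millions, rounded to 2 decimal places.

About 3.39 million are unemployed in steady state.

Steady-state unemployment rate u* = s/(s+f) = 1.05/(1.05+37.8) = 0.027027.
Unemployed = u* × labor force = 0.027027 × 125.45 ≈ 3.39 million.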